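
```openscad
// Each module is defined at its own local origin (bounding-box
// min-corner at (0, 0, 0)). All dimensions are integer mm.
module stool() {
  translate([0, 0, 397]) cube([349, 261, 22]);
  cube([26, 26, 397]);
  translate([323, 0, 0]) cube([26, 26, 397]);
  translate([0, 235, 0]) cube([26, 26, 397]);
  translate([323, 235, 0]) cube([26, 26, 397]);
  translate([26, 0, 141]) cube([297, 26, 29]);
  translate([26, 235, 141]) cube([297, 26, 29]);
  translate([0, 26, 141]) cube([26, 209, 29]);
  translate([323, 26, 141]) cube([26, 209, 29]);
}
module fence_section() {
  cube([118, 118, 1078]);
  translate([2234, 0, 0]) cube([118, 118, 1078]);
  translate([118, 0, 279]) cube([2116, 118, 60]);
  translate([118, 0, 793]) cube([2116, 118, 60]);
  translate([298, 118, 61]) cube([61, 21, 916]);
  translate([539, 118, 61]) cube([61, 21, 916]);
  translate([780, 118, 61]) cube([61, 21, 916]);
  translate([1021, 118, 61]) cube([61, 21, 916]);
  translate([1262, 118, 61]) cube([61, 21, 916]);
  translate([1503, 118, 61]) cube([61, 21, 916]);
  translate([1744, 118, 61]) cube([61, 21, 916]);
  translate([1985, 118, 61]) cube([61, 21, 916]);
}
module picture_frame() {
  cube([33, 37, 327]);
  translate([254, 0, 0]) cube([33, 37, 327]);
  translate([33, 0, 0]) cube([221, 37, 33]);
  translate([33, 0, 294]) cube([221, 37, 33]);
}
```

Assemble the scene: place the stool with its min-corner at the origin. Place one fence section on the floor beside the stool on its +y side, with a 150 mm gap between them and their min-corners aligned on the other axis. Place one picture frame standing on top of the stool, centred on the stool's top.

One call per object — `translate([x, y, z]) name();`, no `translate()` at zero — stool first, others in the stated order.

stool();
translate([0, 411, 0]) fence_section();
translate([31, 112, 419]) picture_frame();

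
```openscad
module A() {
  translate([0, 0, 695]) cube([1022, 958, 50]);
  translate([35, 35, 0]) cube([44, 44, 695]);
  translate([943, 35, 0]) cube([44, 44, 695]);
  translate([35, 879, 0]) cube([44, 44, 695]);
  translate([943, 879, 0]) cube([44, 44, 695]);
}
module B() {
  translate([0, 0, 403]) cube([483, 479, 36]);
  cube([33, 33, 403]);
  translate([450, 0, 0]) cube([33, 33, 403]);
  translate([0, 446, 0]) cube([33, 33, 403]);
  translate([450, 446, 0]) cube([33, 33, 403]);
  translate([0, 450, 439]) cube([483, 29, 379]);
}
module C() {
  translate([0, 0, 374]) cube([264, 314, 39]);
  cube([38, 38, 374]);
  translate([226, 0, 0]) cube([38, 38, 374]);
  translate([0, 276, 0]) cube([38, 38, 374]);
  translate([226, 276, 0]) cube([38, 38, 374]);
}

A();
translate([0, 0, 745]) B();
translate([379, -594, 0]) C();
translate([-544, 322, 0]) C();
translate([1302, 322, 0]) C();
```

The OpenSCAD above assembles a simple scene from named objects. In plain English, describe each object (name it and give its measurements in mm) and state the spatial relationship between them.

A is a table: top 1022 mm (x) × 958 mm (y), 50 mm thick, upper face at z = 745 mm, on four 44×44 mm square legs, each inset 35 mm from the nearest pair of top edges, running from z = 0 to the bottom of the top.

B is a chair: 483×479 mm seat, 36 mm thick, top at z = 439 mm, on four 33 mm square corner legs flush with the seat edges. A 29 mm thick backrest slab spans the full seat width, extending 379 mm above the seat top, its back face flush with the seat's +y edge.

C is a four-legged stool. The seat is a 264×314×39 mm slab whose top surface is at z = 413 mm; four square legs, each 38×38 mm in cross-section, run from the floor (z = 0) to the underside of the seat, each flush with a corner of the seat.

The chair is on top of the table. Three stools sit around the table at the −y, −x, +x sides.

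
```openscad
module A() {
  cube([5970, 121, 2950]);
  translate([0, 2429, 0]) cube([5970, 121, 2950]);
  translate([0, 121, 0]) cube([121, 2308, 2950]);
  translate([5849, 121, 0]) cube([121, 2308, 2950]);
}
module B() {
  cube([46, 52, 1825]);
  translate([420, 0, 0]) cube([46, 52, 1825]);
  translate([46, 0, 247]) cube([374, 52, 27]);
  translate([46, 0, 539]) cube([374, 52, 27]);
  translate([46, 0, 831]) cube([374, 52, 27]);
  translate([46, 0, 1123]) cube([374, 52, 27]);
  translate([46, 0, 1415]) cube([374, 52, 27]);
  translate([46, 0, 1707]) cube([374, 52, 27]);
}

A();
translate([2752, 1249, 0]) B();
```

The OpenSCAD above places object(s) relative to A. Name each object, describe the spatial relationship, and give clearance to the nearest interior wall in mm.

Clearances: x = 2631, y = 1128; minimum 1128 mm.

A is a house frame. B is a ladder. The ladder sits inside the house frame, centred. The clearance to the nearest interior wall is 1128 mm.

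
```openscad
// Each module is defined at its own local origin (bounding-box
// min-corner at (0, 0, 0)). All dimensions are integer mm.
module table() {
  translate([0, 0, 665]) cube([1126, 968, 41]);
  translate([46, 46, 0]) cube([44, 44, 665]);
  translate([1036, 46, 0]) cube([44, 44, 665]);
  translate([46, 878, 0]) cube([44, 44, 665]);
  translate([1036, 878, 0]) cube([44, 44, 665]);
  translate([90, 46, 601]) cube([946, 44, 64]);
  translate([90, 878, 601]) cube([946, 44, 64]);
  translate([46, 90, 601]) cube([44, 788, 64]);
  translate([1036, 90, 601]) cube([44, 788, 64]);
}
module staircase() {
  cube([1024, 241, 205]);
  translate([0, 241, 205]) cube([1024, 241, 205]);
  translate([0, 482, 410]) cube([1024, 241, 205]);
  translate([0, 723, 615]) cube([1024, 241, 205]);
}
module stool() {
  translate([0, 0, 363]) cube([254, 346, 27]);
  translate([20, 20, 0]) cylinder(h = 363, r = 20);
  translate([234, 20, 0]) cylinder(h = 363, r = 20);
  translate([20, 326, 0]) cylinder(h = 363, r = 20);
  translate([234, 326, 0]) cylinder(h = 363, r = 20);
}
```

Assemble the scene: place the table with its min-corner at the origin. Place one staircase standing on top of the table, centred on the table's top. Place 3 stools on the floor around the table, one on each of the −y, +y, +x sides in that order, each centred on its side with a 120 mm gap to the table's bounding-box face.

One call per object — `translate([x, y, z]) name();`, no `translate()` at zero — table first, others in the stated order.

table();
translate([51, 2, 706]) staircase();
translate([436, -466, 0]) stool();
translate([436, 1088, 0]) stool();
translate([1246, 311, 0]) stool();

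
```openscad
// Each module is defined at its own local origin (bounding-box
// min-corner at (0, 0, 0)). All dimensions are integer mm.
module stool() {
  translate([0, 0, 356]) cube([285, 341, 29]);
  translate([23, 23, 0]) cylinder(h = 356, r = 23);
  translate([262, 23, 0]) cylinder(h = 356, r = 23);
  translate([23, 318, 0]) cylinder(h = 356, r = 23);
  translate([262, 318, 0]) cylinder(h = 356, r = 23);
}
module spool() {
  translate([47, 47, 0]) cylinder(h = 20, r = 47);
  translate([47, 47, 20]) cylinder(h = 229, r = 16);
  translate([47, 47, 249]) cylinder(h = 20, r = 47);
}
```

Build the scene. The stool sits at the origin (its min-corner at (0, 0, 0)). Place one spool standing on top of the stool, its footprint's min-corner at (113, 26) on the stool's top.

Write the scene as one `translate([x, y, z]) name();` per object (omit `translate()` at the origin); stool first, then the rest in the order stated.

stool();
translate([113, 26, 385]) spool();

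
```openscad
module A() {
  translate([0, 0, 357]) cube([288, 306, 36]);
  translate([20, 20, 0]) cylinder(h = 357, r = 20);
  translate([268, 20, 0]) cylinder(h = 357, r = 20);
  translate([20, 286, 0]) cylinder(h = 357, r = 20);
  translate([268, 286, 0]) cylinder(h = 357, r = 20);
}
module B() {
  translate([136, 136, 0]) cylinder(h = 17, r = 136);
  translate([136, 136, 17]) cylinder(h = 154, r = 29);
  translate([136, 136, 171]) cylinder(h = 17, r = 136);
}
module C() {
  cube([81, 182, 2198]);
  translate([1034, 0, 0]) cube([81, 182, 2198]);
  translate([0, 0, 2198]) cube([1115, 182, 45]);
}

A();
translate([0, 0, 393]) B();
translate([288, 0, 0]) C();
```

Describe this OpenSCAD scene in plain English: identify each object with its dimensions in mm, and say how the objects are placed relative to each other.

A is a simple wooden stool: a rectangular seat 288 mm (x) by 306 mm (y), 36 mm thick, top face at z = 393 mm, on four round legs, each 40 mm in diameter. The legs rest on z = 0, each leg's axis is inset half a diameter from the nearest pair of seat edges (so the leg's bounding box is flush with the corner).

B is a spool: two coaxial disc flanges of radius 136 mm and thickness 17 mm, joined by a core cylinder of radius 29 mm and height 154 mm. The lower flange rests on z = 0 and the three cylinders share a vertical axis.

C is a door frame. The clear opening is 953 mm wide and 2198 mm high. Two 81 mm wide jambs, 182 mm deep, stand either side of the opening from the floor to the top of the opening. A 45 mm thick head sits across the top of both jambs, spanning the full outside width of the frame.

The spool is on top of the stool. The door frame is against the stool's +x side, with their −y faces flush.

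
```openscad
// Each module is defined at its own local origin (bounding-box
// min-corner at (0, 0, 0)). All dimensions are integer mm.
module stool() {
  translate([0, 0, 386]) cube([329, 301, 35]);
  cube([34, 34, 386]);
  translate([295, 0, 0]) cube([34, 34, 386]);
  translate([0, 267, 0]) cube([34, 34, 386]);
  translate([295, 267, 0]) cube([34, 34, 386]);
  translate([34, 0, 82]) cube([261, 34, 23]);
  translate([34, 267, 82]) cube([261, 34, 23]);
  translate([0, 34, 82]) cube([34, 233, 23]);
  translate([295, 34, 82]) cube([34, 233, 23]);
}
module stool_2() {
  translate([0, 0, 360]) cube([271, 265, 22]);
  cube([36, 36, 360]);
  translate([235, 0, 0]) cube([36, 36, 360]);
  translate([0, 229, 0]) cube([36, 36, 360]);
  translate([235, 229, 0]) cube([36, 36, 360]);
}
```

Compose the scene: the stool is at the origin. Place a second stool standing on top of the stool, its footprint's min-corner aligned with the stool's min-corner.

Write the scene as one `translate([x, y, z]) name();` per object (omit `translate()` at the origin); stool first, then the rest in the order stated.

stool();
translate([0, 0, 421]) stool_2();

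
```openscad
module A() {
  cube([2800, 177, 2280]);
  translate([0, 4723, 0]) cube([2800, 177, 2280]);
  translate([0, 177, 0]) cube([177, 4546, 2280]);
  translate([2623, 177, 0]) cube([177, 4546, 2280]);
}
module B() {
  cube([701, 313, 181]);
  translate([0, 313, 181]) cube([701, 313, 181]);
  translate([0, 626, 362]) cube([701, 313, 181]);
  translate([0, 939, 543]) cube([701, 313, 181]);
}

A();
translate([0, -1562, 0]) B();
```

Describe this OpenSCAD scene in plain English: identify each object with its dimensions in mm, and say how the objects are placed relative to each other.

A is the wall frame of a small rectangular building: four walls, each 2280 mm tall and 177 mm thick, enclosing a footprint 2800 mm (x) by 4900 mm (y) outside-to-outside, with no floor or roof. The front and back walls (the −y and +y sides) span the full width; the two side walls fit between them.

B is a run of 4 identical solid stair steps. Each tread is 701×313 mm and each step block is 181 mm high. Step 1 rests on the floor; step k is offset from step 1 by (k−1)×313 mm in y and (k−1)×181 mm in z.

The staircase is on the floor beside the house frame on its −y side.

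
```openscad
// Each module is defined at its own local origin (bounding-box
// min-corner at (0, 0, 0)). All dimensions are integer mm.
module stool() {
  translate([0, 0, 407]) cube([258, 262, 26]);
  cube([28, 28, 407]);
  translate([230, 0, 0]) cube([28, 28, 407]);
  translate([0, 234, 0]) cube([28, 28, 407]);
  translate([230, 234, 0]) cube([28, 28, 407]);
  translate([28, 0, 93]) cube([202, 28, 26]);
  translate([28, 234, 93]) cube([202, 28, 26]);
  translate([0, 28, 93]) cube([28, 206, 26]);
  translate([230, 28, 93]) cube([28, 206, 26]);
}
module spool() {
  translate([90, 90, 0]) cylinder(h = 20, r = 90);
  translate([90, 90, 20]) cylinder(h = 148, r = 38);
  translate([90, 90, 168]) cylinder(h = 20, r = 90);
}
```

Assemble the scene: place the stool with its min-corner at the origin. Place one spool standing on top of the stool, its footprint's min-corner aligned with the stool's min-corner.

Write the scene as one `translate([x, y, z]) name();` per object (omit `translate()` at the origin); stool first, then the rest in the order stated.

stool();
translate([0, 0, 433]) spool();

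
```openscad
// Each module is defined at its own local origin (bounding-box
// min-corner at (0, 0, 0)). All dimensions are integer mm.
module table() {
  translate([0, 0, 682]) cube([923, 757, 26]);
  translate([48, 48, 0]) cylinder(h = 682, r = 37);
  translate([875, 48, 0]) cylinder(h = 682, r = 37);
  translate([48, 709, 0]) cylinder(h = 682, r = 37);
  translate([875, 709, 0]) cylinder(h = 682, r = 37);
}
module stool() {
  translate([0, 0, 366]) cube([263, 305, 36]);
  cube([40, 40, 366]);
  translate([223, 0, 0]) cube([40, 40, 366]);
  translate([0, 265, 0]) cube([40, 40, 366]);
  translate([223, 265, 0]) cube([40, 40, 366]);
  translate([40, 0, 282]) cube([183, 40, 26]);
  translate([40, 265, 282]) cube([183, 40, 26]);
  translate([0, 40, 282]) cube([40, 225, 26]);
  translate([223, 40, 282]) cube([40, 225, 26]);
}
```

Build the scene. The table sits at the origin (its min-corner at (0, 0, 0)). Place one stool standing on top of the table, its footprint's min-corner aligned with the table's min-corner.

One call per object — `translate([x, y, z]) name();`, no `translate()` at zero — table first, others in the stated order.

table();
translate([0, 0, 708]) stool();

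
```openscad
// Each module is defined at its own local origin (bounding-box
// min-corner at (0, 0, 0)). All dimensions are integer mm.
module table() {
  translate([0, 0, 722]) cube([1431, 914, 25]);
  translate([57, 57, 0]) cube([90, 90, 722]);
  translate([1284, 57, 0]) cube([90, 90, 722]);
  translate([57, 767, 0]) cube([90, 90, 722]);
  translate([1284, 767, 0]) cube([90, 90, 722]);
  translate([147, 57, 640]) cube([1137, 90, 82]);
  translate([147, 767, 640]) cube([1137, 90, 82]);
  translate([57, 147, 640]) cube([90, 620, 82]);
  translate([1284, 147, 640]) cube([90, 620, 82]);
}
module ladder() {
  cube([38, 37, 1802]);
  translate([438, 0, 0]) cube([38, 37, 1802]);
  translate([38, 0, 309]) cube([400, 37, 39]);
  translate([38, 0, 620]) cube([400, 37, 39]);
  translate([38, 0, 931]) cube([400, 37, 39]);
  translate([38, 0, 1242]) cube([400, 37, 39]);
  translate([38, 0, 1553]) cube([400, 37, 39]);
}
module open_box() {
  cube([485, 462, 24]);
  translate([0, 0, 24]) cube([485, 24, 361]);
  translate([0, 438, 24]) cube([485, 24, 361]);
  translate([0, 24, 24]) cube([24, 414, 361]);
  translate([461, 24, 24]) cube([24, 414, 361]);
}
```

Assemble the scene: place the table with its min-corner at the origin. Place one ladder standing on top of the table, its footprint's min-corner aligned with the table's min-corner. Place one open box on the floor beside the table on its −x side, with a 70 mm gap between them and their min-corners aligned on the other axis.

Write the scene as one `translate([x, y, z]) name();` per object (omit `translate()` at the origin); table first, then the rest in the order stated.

table();
translate([0, 0, 747]) ladder();
translate([-555, 0, 0]) open_box();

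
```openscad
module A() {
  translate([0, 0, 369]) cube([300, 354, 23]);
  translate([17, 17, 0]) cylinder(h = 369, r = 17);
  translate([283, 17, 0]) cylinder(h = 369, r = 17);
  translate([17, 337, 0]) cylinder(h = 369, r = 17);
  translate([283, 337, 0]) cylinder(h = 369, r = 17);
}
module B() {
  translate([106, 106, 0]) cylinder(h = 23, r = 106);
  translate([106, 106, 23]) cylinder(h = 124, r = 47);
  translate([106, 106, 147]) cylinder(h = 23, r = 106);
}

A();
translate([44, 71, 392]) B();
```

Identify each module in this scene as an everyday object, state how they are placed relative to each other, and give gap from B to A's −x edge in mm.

A is a stool. B is a spool. The spool is on top of the stool, centred. The gap from the spool to the stool's −x edge is 44 mm.

The spool's min-x is at 44; the stool's min-x is 0; gap = 44 mm.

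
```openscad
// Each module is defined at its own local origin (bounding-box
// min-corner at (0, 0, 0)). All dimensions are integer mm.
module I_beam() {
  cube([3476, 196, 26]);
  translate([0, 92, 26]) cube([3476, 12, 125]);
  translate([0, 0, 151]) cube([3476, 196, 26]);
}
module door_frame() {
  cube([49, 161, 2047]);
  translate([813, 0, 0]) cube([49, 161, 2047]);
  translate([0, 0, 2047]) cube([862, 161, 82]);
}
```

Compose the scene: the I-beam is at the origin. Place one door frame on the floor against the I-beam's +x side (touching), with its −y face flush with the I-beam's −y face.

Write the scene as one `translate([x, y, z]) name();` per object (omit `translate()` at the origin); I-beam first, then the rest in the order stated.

I_beam();
translate([3476, 0, 0]) door_frame();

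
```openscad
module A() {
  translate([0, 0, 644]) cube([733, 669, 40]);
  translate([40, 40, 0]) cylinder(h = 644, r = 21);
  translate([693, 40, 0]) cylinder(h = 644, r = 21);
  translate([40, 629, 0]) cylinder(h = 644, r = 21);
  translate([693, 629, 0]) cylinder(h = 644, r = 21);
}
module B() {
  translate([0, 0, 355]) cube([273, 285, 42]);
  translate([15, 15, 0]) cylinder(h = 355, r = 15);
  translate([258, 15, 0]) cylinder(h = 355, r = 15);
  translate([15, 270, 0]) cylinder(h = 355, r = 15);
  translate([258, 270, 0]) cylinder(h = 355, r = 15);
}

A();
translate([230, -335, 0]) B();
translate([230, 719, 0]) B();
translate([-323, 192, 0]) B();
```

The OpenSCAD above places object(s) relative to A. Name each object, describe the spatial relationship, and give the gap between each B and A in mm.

A is a table. B is a stool. Three stools sit around the table at the −y, +y, −x sides. The gap between each stool and the table is 50 mm.

Each stool's nearest face is 50 mm from the table's bounding box.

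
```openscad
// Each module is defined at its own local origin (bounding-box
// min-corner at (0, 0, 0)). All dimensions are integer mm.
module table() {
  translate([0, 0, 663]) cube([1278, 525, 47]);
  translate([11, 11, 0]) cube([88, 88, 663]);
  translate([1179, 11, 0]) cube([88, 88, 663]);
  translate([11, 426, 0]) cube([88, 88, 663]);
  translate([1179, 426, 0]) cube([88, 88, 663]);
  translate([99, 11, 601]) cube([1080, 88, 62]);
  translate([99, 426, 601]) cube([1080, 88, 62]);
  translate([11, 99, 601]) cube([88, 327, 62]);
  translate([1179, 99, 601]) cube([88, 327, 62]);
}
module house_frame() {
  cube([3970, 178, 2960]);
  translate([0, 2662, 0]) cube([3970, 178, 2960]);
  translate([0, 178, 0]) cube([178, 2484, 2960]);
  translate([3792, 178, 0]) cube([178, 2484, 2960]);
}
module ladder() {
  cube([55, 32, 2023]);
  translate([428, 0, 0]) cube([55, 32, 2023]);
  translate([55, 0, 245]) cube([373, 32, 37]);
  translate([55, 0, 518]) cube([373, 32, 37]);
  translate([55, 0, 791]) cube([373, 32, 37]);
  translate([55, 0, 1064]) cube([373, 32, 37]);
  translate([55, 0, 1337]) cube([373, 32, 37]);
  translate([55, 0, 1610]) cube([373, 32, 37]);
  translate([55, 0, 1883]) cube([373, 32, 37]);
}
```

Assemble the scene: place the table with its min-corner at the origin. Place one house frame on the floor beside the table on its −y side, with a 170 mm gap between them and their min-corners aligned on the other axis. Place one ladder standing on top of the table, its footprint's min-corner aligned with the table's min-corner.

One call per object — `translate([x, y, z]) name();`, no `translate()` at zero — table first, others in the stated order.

table();
translate([0, -3010, 0]) house_frame();
translate([0, 0, 710]) ladder();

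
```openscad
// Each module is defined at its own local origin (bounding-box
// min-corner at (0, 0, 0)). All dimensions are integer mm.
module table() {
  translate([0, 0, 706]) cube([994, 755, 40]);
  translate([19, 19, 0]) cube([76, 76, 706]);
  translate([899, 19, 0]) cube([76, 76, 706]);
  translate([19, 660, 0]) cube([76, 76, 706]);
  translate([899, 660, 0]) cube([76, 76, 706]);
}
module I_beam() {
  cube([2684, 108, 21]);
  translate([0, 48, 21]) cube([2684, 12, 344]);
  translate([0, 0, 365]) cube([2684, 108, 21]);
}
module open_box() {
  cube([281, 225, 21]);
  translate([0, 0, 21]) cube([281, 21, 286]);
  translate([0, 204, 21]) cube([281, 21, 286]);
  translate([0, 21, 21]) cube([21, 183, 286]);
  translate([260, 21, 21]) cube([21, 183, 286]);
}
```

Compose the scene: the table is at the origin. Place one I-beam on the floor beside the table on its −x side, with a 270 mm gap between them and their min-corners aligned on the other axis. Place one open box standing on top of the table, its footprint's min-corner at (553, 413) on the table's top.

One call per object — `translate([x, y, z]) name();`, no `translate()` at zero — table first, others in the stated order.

table();
translate([-2954, 0, 0]) I_beam();
translate([553, 413, 746]) open_box();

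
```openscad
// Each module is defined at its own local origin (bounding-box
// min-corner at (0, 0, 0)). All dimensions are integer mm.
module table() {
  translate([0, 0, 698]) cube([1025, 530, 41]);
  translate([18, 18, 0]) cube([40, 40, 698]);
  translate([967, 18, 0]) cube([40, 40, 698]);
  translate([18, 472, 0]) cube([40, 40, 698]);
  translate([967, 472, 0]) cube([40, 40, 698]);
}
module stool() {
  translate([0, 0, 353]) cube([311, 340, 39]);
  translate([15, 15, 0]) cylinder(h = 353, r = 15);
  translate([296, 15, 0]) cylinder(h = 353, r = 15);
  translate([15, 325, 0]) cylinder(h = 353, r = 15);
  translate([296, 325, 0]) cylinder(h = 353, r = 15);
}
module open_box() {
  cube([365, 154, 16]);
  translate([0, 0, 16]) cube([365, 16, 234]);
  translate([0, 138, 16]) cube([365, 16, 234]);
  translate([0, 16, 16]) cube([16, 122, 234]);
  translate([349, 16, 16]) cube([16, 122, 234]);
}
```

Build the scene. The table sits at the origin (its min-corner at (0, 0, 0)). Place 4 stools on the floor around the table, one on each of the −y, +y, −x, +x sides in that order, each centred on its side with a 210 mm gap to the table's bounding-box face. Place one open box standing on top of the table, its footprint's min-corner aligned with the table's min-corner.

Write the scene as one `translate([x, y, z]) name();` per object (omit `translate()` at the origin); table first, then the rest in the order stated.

table();
translate([357, -550, 0]) stool();
translate([357, 740, 0]) stool();
translate([-521, 95, 0]) stool();
translate([1235, 95, 0]) stool();
translate([0, 0, 739]) open_box();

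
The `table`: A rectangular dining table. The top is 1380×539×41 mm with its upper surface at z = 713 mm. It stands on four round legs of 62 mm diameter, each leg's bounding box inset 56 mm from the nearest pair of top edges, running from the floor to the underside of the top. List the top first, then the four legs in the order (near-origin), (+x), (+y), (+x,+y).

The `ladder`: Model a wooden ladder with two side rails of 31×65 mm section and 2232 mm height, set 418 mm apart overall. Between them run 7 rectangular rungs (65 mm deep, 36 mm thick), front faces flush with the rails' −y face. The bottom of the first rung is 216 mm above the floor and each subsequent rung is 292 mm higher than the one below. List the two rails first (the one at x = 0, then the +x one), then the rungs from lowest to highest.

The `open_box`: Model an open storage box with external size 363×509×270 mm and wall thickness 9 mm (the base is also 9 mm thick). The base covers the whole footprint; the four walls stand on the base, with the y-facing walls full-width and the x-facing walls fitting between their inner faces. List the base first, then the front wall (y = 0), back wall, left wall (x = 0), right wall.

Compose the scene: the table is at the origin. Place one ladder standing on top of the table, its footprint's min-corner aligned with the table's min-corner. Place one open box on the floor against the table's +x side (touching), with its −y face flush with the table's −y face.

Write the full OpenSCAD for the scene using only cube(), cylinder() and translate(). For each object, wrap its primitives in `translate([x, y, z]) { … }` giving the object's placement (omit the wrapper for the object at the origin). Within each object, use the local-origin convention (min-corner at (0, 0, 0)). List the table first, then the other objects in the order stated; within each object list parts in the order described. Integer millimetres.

translate([0, 0, 672]) cube([1380, 539, 41]);
translate([87, 87, 0]) cylinder(h = 672, r = 31);
translate([1293, 87, 0]) cylinder(h = 672, r = 31);
translate([87, 452, 0]) cylinder(h = 672, r = 31);
translate([1293, 452, 0]) cylinder(h = 672, r = 31);
translate([0, 0, 713]) {
  cube([31, 65, 2232]);
  translate([387, 0, 0]) cube([31, 65, 2232]);
  translate([31, 0, 216]) cube([356, 65, 36]);
  translate([31, 0, 508]) cube([356, 65, 36]);
  translate([31, 0, 800]) cube([356, 65, 36]);
  translate([31, 0, 1092]) cube([356, 65, 36]);
  translate([31, 0, 1384]) cube([356, 65, 36]);
  translate([31, 0, 1676]) cube([356, 65, 36]);
  translate([31, 0, 1968]) cube([356, 65, 36]);
}
translate([1380, 0, 0]) {
  cube([363, 509, 9]);
  translate([0, 0, 9]) cube([363, 9, 261]);
  translate([0, 500, 9]) cube([363, 9, 261]);
  translate([0, 9, 9]) cube([9, 491, 261]);
  translate([354, 9, 9]) cube([9, 491, 261]);
}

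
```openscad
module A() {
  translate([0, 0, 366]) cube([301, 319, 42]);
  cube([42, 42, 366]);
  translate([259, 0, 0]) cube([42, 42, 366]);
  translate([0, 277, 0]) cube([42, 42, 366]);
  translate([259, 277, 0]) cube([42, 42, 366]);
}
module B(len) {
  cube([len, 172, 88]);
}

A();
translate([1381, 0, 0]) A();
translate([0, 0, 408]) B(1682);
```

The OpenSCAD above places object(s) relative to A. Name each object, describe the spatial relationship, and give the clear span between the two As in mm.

A is a stool. B is a beam. A beam spans the tops of two stools. The clear span between the two stools is 1080 mm.

Second stool starts at x = 1381; first ends at x = 301; clear span = 1381 − 301 = 1080 mm.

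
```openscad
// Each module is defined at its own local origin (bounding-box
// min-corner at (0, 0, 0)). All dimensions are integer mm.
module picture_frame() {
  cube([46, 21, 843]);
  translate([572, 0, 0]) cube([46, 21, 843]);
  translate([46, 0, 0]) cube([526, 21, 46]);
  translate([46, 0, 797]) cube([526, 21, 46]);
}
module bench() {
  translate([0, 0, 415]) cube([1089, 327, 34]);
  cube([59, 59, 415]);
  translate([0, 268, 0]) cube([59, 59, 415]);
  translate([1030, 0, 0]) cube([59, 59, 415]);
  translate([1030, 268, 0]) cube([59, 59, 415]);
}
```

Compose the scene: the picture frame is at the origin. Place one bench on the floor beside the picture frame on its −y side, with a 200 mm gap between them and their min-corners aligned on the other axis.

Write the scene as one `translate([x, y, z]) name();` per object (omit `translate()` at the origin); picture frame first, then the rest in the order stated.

picture_frame();
translate([0, -527, 0]) bench();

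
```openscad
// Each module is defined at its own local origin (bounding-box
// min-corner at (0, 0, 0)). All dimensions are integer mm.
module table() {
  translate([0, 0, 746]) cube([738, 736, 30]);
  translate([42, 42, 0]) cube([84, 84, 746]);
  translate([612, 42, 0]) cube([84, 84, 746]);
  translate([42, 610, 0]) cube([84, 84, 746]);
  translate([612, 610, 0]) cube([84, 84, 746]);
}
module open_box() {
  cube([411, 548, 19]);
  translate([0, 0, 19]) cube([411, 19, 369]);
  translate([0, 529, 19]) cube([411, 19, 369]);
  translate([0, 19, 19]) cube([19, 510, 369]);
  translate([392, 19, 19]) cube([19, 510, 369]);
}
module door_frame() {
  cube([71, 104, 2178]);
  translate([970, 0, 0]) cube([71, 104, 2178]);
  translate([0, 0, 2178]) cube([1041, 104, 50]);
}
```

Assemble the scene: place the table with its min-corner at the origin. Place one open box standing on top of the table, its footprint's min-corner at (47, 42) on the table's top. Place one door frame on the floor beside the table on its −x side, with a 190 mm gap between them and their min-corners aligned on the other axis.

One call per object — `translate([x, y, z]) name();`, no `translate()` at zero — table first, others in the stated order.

table();
translate([47, 42, 776]) open_box();
translate([-1231, 0, 0]) door_frame();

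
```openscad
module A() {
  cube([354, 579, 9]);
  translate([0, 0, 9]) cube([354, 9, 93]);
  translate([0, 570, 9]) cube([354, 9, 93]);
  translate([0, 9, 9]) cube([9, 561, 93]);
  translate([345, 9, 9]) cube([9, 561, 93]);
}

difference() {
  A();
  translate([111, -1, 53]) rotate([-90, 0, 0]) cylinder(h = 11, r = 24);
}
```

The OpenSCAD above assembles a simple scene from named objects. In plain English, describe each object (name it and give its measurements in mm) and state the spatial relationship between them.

A is an open-topped rectangular box: outside dimensions 354×579×102 mm, with a uniform wall and base thickness of 9 mm. The base is a full 354×579 slab on the floor; four walls sit on top of the base. The front and back walls (the −y and +y sides) span the full width; the two side walls fit between them.

The open box has a circular hole of radius 24 mm through its front wall, centred at (x = 111, z = 53).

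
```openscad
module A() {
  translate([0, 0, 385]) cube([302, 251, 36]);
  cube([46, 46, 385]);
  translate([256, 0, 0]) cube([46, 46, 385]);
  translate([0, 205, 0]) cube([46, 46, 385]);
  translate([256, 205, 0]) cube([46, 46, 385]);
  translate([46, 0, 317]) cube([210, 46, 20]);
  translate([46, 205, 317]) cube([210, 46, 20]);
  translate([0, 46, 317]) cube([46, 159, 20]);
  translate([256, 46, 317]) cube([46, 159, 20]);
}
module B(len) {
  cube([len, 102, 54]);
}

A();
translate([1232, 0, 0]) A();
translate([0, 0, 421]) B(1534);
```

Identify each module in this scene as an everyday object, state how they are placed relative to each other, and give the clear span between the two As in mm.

Second stool starts at x = 1232; first ends at x = 302; clear span = 1232 − 302 = 930 mm.

A is a stool. B is a beam. A beam spans the tops of two stools. The clear span between the two stools is 930 mm.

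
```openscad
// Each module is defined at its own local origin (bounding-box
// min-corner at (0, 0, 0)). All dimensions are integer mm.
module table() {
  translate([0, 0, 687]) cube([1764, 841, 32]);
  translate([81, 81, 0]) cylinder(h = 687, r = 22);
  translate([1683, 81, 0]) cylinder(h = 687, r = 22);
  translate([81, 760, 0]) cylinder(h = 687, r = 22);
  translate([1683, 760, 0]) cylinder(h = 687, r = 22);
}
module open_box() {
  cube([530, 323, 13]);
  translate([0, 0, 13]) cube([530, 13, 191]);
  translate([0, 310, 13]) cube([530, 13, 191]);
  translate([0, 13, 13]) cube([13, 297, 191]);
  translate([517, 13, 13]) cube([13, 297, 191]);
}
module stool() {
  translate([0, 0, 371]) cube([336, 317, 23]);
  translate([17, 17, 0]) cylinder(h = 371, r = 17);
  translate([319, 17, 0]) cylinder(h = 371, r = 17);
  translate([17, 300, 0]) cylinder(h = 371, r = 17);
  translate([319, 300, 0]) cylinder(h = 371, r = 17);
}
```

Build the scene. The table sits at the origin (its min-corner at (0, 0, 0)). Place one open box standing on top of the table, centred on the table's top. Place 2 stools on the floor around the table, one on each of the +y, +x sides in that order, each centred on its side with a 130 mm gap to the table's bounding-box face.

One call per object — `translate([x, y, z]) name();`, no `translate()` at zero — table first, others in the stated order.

table();
translate([617, 259, 719]) open_box();
translate([714, 971, 0]) stool();
translate([1894, 262, 0]) stool();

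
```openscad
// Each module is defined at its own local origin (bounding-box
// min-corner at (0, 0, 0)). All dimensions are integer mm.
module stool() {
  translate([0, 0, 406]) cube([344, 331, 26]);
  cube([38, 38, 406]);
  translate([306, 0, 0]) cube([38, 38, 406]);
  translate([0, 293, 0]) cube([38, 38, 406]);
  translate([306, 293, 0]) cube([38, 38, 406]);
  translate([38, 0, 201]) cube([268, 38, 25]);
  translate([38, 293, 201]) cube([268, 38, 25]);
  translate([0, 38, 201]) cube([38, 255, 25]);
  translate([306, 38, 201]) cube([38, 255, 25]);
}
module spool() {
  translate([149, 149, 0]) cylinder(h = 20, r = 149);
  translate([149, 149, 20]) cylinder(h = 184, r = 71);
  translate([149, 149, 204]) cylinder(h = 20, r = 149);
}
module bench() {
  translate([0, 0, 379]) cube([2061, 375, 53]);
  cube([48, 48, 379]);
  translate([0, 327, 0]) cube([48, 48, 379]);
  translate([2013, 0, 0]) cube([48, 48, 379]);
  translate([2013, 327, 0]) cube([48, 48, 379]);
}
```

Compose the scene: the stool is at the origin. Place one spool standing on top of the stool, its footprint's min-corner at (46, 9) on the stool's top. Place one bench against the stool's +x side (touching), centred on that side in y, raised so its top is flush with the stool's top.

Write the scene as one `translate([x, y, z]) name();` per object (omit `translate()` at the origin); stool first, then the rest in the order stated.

stool();
translate([46, 9, 432]) spool();
translate([344, -22, 0]) bench();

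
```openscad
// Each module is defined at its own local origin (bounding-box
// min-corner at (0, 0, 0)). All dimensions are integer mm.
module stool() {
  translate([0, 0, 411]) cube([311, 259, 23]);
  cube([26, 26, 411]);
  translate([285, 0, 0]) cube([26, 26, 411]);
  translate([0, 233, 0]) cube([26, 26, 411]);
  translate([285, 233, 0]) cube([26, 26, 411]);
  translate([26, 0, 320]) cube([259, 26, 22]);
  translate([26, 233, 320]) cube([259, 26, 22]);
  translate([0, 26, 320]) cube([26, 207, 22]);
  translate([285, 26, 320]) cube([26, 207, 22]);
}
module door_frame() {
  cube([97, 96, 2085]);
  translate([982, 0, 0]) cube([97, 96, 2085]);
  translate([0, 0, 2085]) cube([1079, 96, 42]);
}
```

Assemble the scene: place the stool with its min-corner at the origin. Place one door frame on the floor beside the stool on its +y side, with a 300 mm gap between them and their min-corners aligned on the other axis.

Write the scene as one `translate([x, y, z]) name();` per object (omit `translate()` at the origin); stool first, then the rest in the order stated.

stool();
translate([0, 559, 0]) door_frame();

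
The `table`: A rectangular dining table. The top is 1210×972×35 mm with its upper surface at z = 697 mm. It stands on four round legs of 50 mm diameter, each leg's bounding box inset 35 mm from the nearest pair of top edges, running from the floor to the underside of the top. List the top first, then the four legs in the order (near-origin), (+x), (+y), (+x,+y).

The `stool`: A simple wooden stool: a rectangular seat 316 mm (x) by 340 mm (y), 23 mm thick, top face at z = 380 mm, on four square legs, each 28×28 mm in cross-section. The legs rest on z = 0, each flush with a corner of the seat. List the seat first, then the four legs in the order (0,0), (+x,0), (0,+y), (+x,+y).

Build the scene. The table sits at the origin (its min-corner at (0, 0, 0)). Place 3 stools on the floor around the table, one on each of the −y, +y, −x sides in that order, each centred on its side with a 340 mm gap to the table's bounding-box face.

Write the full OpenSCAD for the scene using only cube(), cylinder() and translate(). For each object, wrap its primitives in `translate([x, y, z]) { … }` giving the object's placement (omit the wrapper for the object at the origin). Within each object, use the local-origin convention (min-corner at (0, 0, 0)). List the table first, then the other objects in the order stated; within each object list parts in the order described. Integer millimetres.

translate([0, 0, 662]) cube([1210, 972, 35]);
translate([60, 60, 0]) cylinder(h = 662, r = 25);
translate([1150, 60, 0]) cylinder(h = 662, r = 25);
translate([60, 912, 0]) cylinder(h = 662, r = 25);
translate([1150, 912, 0]) cylinder(h = 662, r = 25);
translate([447, -680, 0]) {
  translate([0, 0, 357]) cube([316, 340, 23]);
  cube([28, 28, 357]);
  translate([288, 0, 0]) cube([28, 28, 357]);
  translate([0, 312, 0]) cube([28, 28, 357]);
  translate([288, 312, 0]) cube([28, 28, 357]);
}
translate([447, 1312, 0]) {
  translate([0, 0, 357]) cube([316, 340, 23]);
  cube([28, 28, 357]);
  translate([288, 0, 0]) cube([28, 28, 357]);
  translate([0, 312, 0]) cube([28, 28, 357]);
  translate([288, 312, 0]) cube([28, 28, 357]);
}
translate([-656, 316, 0]) {
  translate([0, 0, 357]) cube([316, 340, 23]);
  cube([28, 28, 357]);
  translate([288, 0, 0]) cube([28, 28, 357]);
  translate([0, 312, 0]) cube([28, 28, 357]);
  translate([288, 312, 0]) cube([28, 28, 357]);
}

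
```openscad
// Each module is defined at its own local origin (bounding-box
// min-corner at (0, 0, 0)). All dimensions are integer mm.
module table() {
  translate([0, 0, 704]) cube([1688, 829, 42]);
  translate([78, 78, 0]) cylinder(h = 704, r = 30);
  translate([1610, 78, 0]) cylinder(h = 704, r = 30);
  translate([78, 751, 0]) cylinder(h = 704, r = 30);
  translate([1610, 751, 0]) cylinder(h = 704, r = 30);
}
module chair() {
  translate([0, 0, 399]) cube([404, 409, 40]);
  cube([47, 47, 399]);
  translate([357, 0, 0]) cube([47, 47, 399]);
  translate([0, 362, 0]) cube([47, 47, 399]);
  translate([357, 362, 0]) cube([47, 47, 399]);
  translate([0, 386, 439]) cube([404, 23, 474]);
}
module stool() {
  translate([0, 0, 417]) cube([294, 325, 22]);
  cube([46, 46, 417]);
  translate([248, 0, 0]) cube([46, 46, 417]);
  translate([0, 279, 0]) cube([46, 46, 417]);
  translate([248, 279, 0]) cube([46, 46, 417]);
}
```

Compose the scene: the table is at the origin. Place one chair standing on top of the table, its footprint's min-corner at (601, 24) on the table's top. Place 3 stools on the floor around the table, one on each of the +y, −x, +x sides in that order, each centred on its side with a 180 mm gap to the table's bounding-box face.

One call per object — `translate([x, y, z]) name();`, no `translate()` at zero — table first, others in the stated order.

table();
translate([601, 24, 746]) chair();
translate([697, 1009, 0]) stool();
translate([-474, 252, 0]) stool();
translate([1868, 252, 0]) stool();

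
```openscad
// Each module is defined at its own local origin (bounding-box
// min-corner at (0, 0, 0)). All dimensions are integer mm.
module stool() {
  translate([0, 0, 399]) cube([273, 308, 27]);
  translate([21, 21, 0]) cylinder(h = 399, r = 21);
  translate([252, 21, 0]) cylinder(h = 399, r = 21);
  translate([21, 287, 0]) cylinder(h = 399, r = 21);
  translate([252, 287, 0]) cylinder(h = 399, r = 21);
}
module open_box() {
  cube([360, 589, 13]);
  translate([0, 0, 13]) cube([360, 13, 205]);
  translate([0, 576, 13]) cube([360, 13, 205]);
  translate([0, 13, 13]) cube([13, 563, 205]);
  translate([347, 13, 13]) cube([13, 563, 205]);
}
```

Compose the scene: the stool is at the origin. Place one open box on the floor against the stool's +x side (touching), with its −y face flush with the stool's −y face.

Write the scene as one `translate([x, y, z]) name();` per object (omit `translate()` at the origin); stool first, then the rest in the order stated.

stool();
translate([273, 0, 0]) open_box();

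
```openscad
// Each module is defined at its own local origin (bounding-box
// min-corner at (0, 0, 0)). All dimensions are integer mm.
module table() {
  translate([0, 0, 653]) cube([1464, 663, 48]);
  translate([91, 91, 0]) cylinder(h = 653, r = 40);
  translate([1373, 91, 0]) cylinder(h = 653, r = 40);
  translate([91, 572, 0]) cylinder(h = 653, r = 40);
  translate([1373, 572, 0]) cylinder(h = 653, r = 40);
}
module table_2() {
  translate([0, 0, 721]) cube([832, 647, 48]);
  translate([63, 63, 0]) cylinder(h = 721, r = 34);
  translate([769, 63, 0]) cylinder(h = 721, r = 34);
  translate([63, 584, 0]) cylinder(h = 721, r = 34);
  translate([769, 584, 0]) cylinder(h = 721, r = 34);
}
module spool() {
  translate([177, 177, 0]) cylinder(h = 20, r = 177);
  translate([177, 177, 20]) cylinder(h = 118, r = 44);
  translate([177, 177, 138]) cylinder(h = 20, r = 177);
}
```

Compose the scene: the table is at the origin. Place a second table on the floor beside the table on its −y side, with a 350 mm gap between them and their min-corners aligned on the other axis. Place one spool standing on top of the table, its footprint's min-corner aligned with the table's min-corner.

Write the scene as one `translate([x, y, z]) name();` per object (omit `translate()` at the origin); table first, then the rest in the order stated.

table();
translate([0, -997, 0]) table_2();
translate([0, 0, 701]) spool();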